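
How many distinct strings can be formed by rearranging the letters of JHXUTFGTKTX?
11! / (1! × 1! × 1! × 3! × 2! × 1! × 1! × 1!) = 3326400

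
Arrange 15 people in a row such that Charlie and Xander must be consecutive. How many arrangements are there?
Treat the 2 as one block: (15-2+1)! × 2! = 87178291200 × 2 = 174356582400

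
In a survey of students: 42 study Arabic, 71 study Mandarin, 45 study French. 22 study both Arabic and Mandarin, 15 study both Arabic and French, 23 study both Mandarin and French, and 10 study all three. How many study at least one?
|A∪B∪C| = 42+71+45-22-15-23+10 = 108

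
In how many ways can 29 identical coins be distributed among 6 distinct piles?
C(29+6-1, 6-1) = C(34, 5) = 278256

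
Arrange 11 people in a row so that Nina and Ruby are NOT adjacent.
Total - adjacent = 11! - (11-1)!×2 = 39916800 - 7257600 = 32659200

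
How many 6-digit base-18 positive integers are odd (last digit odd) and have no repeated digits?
Last∈{1,3,5,7,9,11,13,15,17}. Last=0: 0. Last nonzero: 9×16×P(16,4) = 6289920. Total = 6289920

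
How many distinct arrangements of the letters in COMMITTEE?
9! / (1! × 1! × 2! × 1! × 2! × 2!) = 45360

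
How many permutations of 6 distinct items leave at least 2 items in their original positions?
Exactly j fixed points: C(6,j)·!(6-j); sum over j ≥ 2 (derangement numbers via !m = (m-1)·(!(m-1) + !(m-2)): !0..!4 = 1, 0, 1, 2, 9). Σ_{j=2}^{6} C(6,j)·!(6-j) = C(6,2)·!4 + C(6,3)·!3 + C(6,4)·!2 + C(6,5)·!1 + C(6,6)·!0 = 15·9 + 20·2 + 15·1 + 6·0 + 1·1 = 191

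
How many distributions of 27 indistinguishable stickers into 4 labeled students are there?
C(27+4-1, 4-1) = C(30, 3) = 4060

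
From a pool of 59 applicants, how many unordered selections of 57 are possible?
C(59,57) = 59!/(57!×2!) = 1711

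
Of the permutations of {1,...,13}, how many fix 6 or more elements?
Exactly j fixed points: C(13,j)·!(13-j); sum over j ≥ 6 (derangement numbers via !m = (m-1)·(!(m-1) + !(m-2)): !0..!7 = 1, 0, 1, 2, 9, 44, 265, 1854). Σ_{j=6}^{13} C(13,j)·!(13-j) = C(13,6)·!7 + C(13,7)·!6 + C(13,8)·!5 + C(13,9)·!4 + C(13,10)·!3 + C(13,11)·!2 + C(13,12)·!1 + C(13,13)·!0 = 1716·1854 + 1716·265 + 1287·44 + 715·9 + 286·2 + 78·1 + 13·0 + 1·1 = 3699918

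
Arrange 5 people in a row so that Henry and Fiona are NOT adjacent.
Total - adjacent = 5! - (5-1)!×2 = 120 - 48 = 72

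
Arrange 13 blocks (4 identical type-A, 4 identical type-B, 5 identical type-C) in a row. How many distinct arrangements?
13! / (4! × 4! × 5!) = 90090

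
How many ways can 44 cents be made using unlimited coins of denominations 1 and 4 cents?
Coefficient of x^44 in 1/(1-x^1) · 1/(1-x^4). Use j coins of 4 for j = 0..⌊44/4⌋ = 11, the rest in 1s: 11 + 1 = 12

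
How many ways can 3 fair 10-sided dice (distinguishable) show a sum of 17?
Coefficient of x^17 in (x + x² + ... + x^10)^3. By inclusion-exclusion on dice exceeding 10: Σ_j (-1)^j C(3,j)·C(17-1-10j, 2) = C(3,0)·C(16,2) - C(3,1)·C(6,2) = 1·120 - 3·15 = 75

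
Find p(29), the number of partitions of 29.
Pentagonal recurrence p(n) = p(n-1) + p(n-2) - p(n-5) - p(n-7) + p(n-12) + p(n-15) - ... gives p(0..28) = 1, 1, 2, 3, 5, 7, 11, 15, 22, 30, 42, 56, 77, 101, 135, 176, 231, 297, 385, 490, 627, 792, 1002, 1255, 1575, 1958, 2436, 3010, 3718. p(29) = p(28) + p(27) - p(24) - p(22) + p(17) + p(14) - p(7) - p(3) = 3718 + 3010 - 1575 - 1002 + 297 + 135 - 15 - 3 = 4565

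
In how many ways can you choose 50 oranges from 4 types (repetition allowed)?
C(50+4-1, 4-1) = C(53, 3) = 23426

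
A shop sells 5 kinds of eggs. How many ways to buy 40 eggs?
C(40+5-1, 5-1) = C(44, 4) = 135751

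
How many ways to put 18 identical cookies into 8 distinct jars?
C(18+8-1, 8-1) = C(25, 7) = 480700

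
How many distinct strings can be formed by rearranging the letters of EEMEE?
5! / (1! × 4!) = 5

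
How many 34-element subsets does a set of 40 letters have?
C(40,34) = 40!/(34!×6!) = 3838380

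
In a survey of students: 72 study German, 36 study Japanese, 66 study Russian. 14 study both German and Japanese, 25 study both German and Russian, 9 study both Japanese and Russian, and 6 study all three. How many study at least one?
|A∪B∪C| = 72+36+66-14-25-9+6 = 132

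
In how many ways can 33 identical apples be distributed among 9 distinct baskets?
C(33+9-1, 9-1) = C(41, 8) = 95548245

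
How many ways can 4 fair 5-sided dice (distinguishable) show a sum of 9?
Coefficient of x^9 in (x + x² + ... + x^5)^4. By inclusion-exclusion on dice exceeding 5: Σ_j (-1)^j C(4,j)·C(9-1-5j, 3) = C(4,0)·C(8,3) - C(4,1)·C(3,3) = 1·56 - 4·1 = 52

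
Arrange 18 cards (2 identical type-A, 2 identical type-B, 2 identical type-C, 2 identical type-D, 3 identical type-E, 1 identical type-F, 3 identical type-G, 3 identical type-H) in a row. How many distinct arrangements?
18! / (2! × 2! × 2! × 2! × 3! × 1! × 3! × 3!) = 1852538688000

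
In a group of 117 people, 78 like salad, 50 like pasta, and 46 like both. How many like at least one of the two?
|A∪B| = |A| + |B| - |A∩B| = 78 + 50 - 46 = 82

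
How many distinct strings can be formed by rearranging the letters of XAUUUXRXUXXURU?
14! / (5! × 1! × 6! × 2!) = 504504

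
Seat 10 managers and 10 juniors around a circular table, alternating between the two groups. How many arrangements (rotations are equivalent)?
Fix one of the managers: (10-1)! ways for the remaining managers, × 10! ways for the juniors = 362880 × 3628800 = 1316818944000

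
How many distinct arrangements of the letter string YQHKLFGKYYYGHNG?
15! / (3! × 4! × 2! × 1! × 1! × 1! × 1! × 2!) = 2270268000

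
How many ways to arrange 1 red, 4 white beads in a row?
5! / (1! × 4!) = 5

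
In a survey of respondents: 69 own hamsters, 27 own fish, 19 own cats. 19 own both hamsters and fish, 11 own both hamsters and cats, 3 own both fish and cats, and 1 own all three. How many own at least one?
|A∪B∪C| = 69+27+19-19-11-3+1 = 83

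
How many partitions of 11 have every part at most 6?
Let r_j(i) = number of partitions of i into parts ≤ j, for i = 0..11. r_1(i) = 1 for all i; r_j(i) = r_{j-1}(i) + r_j(i-j). Rows j = 2..6: ≤2: 1 1 2 2 3 3 4 4 5 5 6 6; ≤3: 1 1 2 3 4 5 7 8 10 12 14 16; ≤4: 1 1 2 3 5 6 9 11 15 18 23 27; ≤5: 1 1 2 3 5 7 10 13 18 23 30 37; ≤6: 1 1 2 3 5 7 11 14 20 26 35 44. r_6(11) = 44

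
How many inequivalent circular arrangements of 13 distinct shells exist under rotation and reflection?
(13-1)!/2 = 479001600/2 = 239500800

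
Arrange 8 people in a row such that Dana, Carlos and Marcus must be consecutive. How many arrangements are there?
Treat the 3 as one block: (8-3+1)! × 3! = 720 × 6 = 4320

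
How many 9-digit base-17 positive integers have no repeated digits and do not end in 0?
Last digit: 16 nonzero choices. First digit: 15 (nonzero, ≠last). Middle 7: P(15,7) = 32432400. Total = 7783776000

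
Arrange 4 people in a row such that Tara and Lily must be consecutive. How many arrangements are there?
Treat the 2 as one block: (4-2+1)! × 2! = 6 × 2 = 12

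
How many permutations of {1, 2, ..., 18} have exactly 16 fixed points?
Choose the 16 fixed points C(18,16) = 153, derange the rest: !2 = Σ_{j=0}^{2} (-1)^j·2!/j! = 2 - 2 + 1 = 1. Product = 153 × 1 = 153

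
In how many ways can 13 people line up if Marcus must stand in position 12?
Fix one position: (13-1)! = 479001600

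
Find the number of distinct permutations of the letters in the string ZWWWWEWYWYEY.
12! / (6! × 1! × 3! × 2!) = 55440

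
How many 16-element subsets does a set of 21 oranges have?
C(21,16) = 21!/(16!×5!) = 20349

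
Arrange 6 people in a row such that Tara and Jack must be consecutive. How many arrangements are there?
Treat the 2 as one block: (6-2+1)! × 2! = 120 × 2 = 240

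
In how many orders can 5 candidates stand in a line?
5! = 120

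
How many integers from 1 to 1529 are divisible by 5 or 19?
⌊1529/5⌋ + ⌊1529/19⌋ - ⌊1529/95⌋ = 305 + 80 - 16 = 369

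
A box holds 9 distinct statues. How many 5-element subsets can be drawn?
C(9,5) = 9!/(5!×4!) = 126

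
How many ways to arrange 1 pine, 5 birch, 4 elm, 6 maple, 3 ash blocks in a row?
19! / (1! × 5! × 4! × 6! × 3!) = 9777287520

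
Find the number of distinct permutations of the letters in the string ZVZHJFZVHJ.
10! / (2! × 3! × 2! × 2! × 1!) = 75600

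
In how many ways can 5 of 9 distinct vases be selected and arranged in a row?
P(9,5) = 9!/(9-5)! = 15120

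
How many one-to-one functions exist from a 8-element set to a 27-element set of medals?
P(27,8) = 27!/(27-8)! = 89513424000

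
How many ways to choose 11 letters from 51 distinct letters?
C(51,11) = 51!/(11!×40!) = 47626016970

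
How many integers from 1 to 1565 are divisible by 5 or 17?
⌊1565/5⌋ + ⌊1565/17⌋ - ⌊1565/85⌋ = 313 + 92 - 18 = 387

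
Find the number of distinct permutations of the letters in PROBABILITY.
11! / (1! × 1! × 1! × 2! × 1! × 2! × 1! × 1! × 1!) = 9979200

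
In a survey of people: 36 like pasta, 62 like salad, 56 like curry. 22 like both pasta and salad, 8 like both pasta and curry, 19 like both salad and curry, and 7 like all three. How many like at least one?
|A∪B∪C| = 36+62+56-22-8-19+7 = 112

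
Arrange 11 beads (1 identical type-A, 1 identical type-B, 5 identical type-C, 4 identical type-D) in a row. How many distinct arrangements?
11! / (1! × 1! × 5! × 4!) = 13860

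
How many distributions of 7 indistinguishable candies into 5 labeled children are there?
C(7+5-1, 5-1) = C(11, 4) = 330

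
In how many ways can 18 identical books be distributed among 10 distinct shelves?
C(18+10-1, 10-1) = C(27, 9) = 4686825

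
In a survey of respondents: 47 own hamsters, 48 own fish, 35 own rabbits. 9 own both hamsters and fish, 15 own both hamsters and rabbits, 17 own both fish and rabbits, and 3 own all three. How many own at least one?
|A∪B∪C| = 47+48+35-9-15-17+3 = 92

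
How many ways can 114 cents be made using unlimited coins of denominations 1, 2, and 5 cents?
Coefficient of x^114 in 1/(1-x^1) · 1/(1-x^2) · 1/(1-x^5). Case on j = number of 5-cent coins (j = 0..22); remainder r = 114 - 5j is made from {1,2} in ⌊r/2⌋+1 ways. r = 114, 109, 104, 99, 94, 89, 84, 79, 74, 69, 64, 59, 54, 49, 44, 39, 34, 29, 24, 19, 14, 9, 4 → 58 + 55 + 53 + 50 + 48 + 45 + 43 + 40 + 38 + 35 + 33 + 30 + 28 + 25 + 23 + 20 + 18 + 15 + 13 + 10 + 8 + 5 + 3 = 696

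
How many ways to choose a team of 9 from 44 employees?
C(44,9) = 44!/(9!×35!) = 708930508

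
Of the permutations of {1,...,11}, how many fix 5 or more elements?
Exactly j fixed points: C(11,j)·!(11-j); sum over j ≥ 5 (derangement numbers via !m = (m-1)·(!(m-1) + !(m-2)): !0..!6 = 1, 0, 1, 2, 9, 44, 265). Σ_{j=5}^{11} C(11,j)·!(11-j) = C(11,5)·!6 + C(11,6)·!5 + C(11,7)·!4 + C(11,8)·!3 + C(11,9)·!2 + C(11,10)·!1 + C(11,11)·!0 = 462·265 + 462·44 + 330·9 + 165·2 + 55·1 + 11·0 + 1·1 = 146114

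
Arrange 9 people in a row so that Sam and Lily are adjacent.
Treat as block: (9-1)! × 2! = 40320 × 2 = 80640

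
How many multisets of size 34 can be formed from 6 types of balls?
C(34+6-1, 6-1) = C(39, 5) = 575757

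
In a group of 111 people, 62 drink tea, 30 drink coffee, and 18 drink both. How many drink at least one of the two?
|A∪B| = |A| + |B| - |A∩B| = 62 + 30 - 18 = 74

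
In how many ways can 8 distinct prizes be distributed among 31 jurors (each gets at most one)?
P(31,8) = 31!/(31-8)! = 318073392000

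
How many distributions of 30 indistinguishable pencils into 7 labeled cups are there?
C(30+7-1, 7-1) = C(36, 6) = 1947792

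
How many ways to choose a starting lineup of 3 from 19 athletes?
C(19,3) = 19!/(3!×16!) = 969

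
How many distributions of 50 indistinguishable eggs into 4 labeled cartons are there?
C(50+4-1, 4-1) = C(53, 3) = 23426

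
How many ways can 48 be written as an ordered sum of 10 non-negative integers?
C(48+10-1, 10-1) = C(57, 9) = 8996462475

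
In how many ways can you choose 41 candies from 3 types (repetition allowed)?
C(41+3-1, 3-1) = C(43, 2) = 903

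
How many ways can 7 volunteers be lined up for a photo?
7! = 5040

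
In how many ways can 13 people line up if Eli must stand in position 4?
Fix one position: (13-1)! = 479001600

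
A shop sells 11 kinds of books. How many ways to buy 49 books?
C(49+11-1, 11-1) = C(59, 10) = 62828356305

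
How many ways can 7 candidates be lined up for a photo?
7! = 5040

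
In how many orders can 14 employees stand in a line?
14! = 87178291200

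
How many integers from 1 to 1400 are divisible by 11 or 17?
⌊1400/11⌋ + ⌊1400/17⌋ - ⌊1400/187⌋ = 127 + 82 - 7 = 202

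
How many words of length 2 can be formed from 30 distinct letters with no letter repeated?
P(30,2) = 30!/(30-2)! = 870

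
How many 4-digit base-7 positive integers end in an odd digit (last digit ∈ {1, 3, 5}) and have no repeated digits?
Last∈{1,3,5}. Last=0: 0. Last nonzero: 3×5×P(5,2) = 300. Total = 300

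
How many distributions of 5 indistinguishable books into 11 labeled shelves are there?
C(5+11-1, 11-1) = C(15, 10) = 3003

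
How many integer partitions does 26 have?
Pentagonal recurrence p(n) = p(n-1) + p(n-2) - p(n-5) - p(n-7) + p(n-12) + p(n-15) - ... gives p(0..25) = 1, 1, 2, 3, 5, 7, 11, 15, 22, 30, 42, 56, 77, 101, 135, 176, 231, 297, 385, 490, 627, 792, 1002, 1255, 1575, 1958. p(26) = p(25) + p(24) - p(21) - p(19) + p(14) + p(11) - p(4) - p(0) = 1958 + 1575 - 792 - 490 + 135 + 56 - 5 - 1 = 2436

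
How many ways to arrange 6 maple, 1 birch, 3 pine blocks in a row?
10! / (6! × 1! × 3!) = 840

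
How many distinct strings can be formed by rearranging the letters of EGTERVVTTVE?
11! / (3! × 3! × 1! × 1! × 3!) = 184800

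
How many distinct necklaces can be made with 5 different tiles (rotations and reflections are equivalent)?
(5-1)!/2 = 24/2 = 12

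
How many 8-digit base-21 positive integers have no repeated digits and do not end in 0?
Last digit: 20 nonzero choices. First digit: 19 (nonzero, ≠last). Middle 6: P(19,6) = 19535040. Total = 7423315200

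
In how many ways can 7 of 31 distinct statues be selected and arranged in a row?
P(31,7) = 31!/(31-7)! = 13253058000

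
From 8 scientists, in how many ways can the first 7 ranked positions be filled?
P(8,7) = 8!/(8-7)! = 40320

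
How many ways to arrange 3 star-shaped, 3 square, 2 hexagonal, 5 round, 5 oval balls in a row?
18! / (3! × 3! × 2! × 5! × 5!) = 6175128960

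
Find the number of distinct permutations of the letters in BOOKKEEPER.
10! / (1! × 2! × 2! × 3! × 1! × 1!) = 151200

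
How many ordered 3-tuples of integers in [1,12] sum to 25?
Coefficient of x^25 in (x + x² + ... + x^12)^3. By inclusion-exclusion on dice exceeding 12: Σ_j (-1)^j C(3,j)·C(25-1-12j, 2) = C(3,0)·C(24,2) - C(3,1)·C(12,2) = 1·276 - 3·66 = 78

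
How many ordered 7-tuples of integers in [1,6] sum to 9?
Coefficient of x^9 in (x + x² + ... + x^6)^7. By inclusion-exclusion on dice exceeding 6: Σ_j (-1)^j C(7,j)·C(9-1-6j, 6) = C(7,0)·C(8,6) = 1·28 = 28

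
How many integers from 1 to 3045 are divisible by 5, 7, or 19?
⌊3045/5⌋+⌊3045/7⌋+⌊3045/19⌋ - ⌊3045/35⌋-⌊3045/95⌋-⌊3045/133⌋ + ⌊3045/665⌋ = 609+435+160 - 87-32-22 + 4 = 1067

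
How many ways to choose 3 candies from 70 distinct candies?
C(70,3) = 70!/(3!×67!) = 54740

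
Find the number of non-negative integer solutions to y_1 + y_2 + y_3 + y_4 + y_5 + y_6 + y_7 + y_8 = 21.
C(21+8-1, 8-1) = C(28, 7) = 1184040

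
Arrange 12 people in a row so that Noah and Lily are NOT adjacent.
Total - adjacent = 12! - (12-1)!×2 = 479001600 - 79833600 = 399168000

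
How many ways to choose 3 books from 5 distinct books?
C(5,3) = 5!/(3!×2!) = 10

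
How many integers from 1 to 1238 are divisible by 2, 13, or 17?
⌊1238/2⌋+⌊1238/13⌋+⌊1238/17⌋ - ⌊1238/26⌋-⌊1238/34⌋-⌊1238/221⌋ + ⌊1238/442⌋ = 619+95+72 - 47-36-5 + 2 = 700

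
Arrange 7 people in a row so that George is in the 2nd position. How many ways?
Fix one position: (7-1)! = 720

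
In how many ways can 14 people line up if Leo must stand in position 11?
Fix one position: (14-1)! = 6227020800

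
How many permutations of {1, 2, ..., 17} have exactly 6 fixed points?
Choose the 6 fixed points C(17,6) = 12376, derange the rest: !11 = Σ_{j=0}^{11} (-1)^j·11!/j! = 39916800 - 39916800 + 19958400 - 6652800 + 1663200 - 332640 + 55440 - 7920 + 990 - 110 + 11 - 1 = 14684570. Product = 12376 × 14684570 = 181736238320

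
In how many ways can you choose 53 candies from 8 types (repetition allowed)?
C(53+8-1, 8-1) = C(60, 7) = 386206920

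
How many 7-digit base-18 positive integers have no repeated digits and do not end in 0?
Last digit: 17 nonzero choices. First digit: 16 (nonzero, ≠last). Middle 5: P(16,5) = 524160. Total = 142571520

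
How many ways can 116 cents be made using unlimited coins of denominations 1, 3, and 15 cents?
Coefficient of x^116 in 1/(1-x^1) · 1/(1-x^3) · 1/(1-x^15). Case on j = number of 15-cent coins (j = 0..7); remainder r = 116 - 15j is made from {1,3} in ⌊r/3⌋+1 ways. r = 116, 101, 86, 71, 56, 41, 26, 11 → 39 + 34 + 29 + 24 + 19 + 14 + 9 + 4 = 172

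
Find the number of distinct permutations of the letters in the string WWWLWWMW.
8! / (1! × 6! × 1!) = 56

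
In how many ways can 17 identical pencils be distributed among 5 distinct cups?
C(17+5-1, 5-1) = C(21, 4) = 5985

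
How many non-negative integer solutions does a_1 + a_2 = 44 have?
C(44+2-1, 2-1) = C(45, 1) = 45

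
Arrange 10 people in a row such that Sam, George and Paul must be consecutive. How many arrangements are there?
Treat the 3 as one block: (10-3+1)! × 3! = 40320 × 6 = 241920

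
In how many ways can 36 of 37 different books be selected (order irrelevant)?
C(37,36) = 37!/(36!×1!) = 37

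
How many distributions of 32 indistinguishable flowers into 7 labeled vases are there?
C(32+7-1, 7-1) = C(38, 6) = 2760681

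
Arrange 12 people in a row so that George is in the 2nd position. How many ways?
Fix one position: (12-1)! = 39916800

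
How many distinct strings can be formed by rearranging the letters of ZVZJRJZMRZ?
10! / (4! × 2! × 1! × 2! × 1!) = 37800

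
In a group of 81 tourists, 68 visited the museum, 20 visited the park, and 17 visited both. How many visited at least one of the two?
|A∪B| = |A| + |B| - |A∩B| = 68 + 20 - 17 = 71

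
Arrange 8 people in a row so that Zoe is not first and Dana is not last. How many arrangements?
By inclusion-exclusion: 8! - 2×(8-1)! + (8-2)! = 40320 - 10080 + 720 = 30960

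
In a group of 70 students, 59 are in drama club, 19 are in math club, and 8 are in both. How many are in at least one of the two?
|A∪B| = |A| + |B| - |A∩B| = 59 + 19 - 8 = 70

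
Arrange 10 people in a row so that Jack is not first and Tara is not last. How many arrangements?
By inclusion-exclusion: 10! - 2×(10-1)! + (10-2)! = 3628800 - 725760 + 40320 = 2943360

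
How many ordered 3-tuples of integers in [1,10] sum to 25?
Coefficient of x^25 in (x + x² + ... + x^10)^3. By inclusion-exclusion on dice exceeding 10: Σ_j (-1)^j C(3,j)·C(25-1-10j, 2) = C(3,0)·C(24,2) - C(3,1)·C(14,2) + C(3,2)·C(4,2) = 1·276 - 3·91 + 3·6 = 21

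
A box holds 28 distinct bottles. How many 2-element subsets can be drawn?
C(28,2) = 28!/(2!×26!) = 378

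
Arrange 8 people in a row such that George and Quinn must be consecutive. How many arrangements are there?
Treat the 2 as one block: (8-2+1)! × 2! = 5040 × 2 = 10080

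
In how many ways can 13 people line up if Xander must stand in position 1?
Fix one position: (13-1)! = 479001600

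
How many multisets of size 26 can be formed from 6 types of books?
C(26+6-1, 6-1) = C(31, 5) = 169911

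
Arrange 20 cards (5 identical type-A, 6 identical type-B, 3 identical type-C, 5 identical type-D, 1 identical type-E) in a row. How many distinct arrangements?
20! / (5! × 6! × 3! × 5! × 1!) = 39109150080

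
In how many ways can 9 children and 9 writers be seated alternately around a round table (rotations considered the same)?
Fix one of the children: (9-1)! ways for the remaining children, × 9! ways for the writers = 40320 × 362880 = 14631321600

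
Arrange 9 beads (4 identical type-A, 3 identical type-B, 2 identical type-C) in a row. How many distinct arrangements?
9! / (4! × 3! × 2!) = 1260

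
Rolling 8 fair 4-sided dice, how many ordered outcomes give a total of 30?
Coefficient of x^30 in (x + x² + ... + x^4)^8. By inclusion-exclusion on dice exceeding 4: Σ_j (-1)^j C(8,j)·C(30-1-4j, 7) = C(8,0)·C(29,7) - C(8,1)·C(25,7) + C(8,2)·C(21,7) - C(8,3)·C(17,7) + C(8,4)·C(13,7) - C(8,5)·C(9,7) = 1·1560780 - 8·480700 + 28·116280 - 56·19448 + 70·1716 - 56·36 = 36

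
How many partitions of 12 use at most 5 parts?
By conjugation, equals partitions of 12 into parts ≤ 5. Let r_j(i) = number of partitions of i into parts ≤ j, for i = 0..12. r_1(i) = 1 for all i; r_j(i) = r_{j-1}(i) + r_j(i-j). Rows j = 2..5: ≤2: 1 1 2 2 3 3 4 4 5 5 6 6 7; ≤3: 1 1 2 3 4 5 7 8 10 12 14 16 19; ≤4: 1 1 2 3 5 6 9 11 15 18 23 27 34; ≤5: 1 1 2 3 5 7 10 13 18 23 30 37 47. r_5(12) = 47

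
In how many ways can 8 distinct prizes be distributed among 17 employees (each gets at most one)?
P(17,8) = 17!/(17-8)! = 980179200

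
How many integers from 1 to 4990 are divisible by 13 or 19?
⌊4990/13⌋ + ⌊4990/19⌋ - ⌊4990/247⌋ = 383 + 262 - 20 = 625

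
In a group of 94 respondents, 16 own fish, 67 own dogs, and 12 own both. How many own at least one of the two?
|A∪B| = |A| + |B| - |A∩B| = 16 + 67 - 12 = 71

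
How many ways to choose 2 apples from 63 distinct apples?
C(63,2) = 63!/(2!×61!) = 1953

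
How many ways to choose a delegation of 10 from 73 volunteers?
C(73,10) = 73!/(10!×63!) = 621324937376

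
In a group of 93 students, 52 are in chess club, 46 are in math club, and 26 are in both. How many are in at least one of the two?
|A∪B| = |A| + |B| - |A∩B| = 52 + 46 - 26 = 72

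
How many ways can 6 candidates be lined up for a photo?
6! = 720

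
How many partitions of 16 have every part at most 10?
Let r_j(i) = number of partitions of i into parts ≤ j, for i = 0..16. r_1(i) = 1 for all i; r_j(i) = r_{j-1}(i) + r_j(i-j). Rows j = 2..10: ≤2: 1 1 2 2 3 3 4 4 5 5 6 6 7 7 8 8 9; ≤3: 1 1 2 3 4 5 7 8 10 12 14 16 19 21 24 27 30; ≤4: 1 1 2 3 5 6 9 11 15 18 23 27 34 39 47 54 64; ≤5: 1 1 2 3 5 7 10 13 18 23 30 37 47 57 70 84 101; ≤6: 1 1 2 3 5 7 11 14 20 26 35 44 58 71 90 110 136; ≤7: 1 1 2 3 5 7 11 15 21 28 38 49 65 82 105 131 164; ≤8: 1 1 2 3 5 7 11 15 22 29 40 52 70 89 116 146 186; ≤9: 1 1 2 3 5 7 11 15 22 30 41 54 73 94 123 157 201; ≤10: 1 1 2 3 5 7 11 15 22 30 42 55 75 97 128 164 212. r_10(16) = 212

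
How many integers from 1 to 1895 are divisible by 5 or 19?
⌊1895/5⌋ + ⌊1895/19⌋ - ⌊1895/95⌋ = 379 + 99 - 19 = 459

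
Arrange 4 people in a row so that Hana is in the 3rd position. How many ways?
Fix one position: (4-1)! = 6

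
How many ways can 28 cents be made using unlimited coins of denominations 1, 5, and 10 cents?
Coefficient of x^28 in 1/(1-x^1) · 1/(1-x^5) · 1/(1-x^10). Case on j = number of 10-cent coins (j = 0..2); remainder r = 28 - 10j is made from {1,5} in ⌊r/5⌋+1 ways. r = 28, 18, 8 → 6 + 4 + 2 = 12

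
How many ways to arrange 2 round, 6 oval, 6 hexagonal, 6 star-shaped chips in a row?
20! / (2! × 6! × 6! × 6!) = 3259095840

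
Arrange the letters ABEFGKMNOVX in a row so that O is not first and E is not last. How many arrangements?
By inclusion-exclusion: 11! - 2×(11-1)! + (11-2)! = 39916800 - 7257600 + 362880 = 33022080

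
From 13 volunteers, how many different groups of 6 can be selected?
C(13,6) = 13!/(6!×7!) = 1716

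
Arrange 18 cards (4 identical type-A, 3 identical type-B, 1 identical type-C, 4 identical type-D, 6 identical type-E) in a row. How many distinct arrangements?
18! / (4! × 3! × 1! × 4! × 6!) = 2572970400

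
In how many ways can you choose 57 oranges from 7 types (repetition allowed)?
C(57+7-1, 7-1) = C(63, 6) = 67945521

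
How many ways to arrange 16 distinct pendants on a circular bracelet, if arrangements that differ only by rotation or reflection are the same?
(16-1)!/2 = 1307674368000/2 = 653837184000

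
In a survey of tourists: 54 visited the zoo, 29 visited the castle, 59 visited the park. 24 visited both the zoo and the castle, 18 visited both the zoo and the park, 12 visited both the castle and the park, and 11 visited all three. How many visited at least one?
|A∪B∪C| = 54+29+59-24-18-12+11 = 99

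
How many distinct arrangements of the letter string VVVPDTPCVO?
10! / (1! × 1! × 1! × 4! × 1! × 2!) = 75600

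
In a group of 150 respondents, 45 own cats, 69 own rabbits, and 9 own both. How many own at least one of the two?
|A∪B| = |A| + |B| - |A∩B| = 45 + 69 - 9 = 105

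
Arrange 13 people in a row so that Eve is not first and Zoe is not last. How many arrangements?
By inclusion-exclusion: 13! - 2×(13-1)! + (13-2)! = 6227020800 - 958003200 + 39916800 = 5308934400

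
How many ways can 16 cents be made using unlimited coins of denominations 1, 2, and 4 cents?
Coefficient of x^16 in 1/(1-x^1) · 1/(1-x^2) · 1/(1-x^4). Case on j = number of 4-cent coins (j = 0..4); remainder r = 16 - 4j is made from {1,2} in ⌊r/2⌋+1 ways. r = 16, 12, 8, 4, 0 → 9 + 7 + 5 + 3 + 1 = 25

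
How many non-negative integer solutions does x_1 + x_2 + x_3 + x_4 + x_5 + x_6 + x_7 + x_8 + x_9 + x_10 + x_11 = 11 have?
C(11+11-1, 11-1) = C(21, 10) = 352716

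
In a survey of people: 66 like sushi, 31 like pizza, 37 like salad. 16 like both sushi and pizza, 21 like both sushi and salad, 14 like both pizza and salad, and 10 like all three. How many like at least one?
|A∪B∪C| = 66+31+37-16-21-14+10 = 93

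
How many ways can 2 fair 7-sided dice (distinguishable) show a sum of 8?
Coefficient of x^8 in (x + x² + ... + x^7)^2. By inclusion-exclusion on dice exceeding 7: Σ_j (-1)^j C(2,j)·C(8-1-7j, 1) = C(2,0)·C(7,1) = 1·7 = 7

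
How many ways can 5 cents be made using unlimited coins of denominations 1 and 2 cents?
Coefficient of x^5 in 1/(1-x^1) · 1/(1-x^2). Use j coins of 2 for j = 0..⌊5/2⌋ = 2, the rest in 1s: 2 + 1 = 3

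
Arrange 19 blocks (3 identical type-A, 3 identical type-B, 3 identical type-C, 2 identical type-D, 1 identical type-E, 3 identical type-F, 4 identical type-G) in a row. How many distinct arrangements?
19! / (3! × 3! × 3! × 2! × 1! × 3! × 4!) = 1955457504000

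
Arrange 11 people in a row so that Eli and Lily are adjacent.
Treat as block: (11-1)! × 2! = 3628800 × 2 = 7257600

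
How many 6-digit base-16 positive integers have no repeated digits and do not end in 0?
Last digit: 15 nonzero choices. First digit: 14 (nonzero, ≠last). Middle 4: P(14,4) = 24024. Total = 5045040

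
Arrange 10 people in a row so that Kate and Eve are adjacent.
Treat as block: (10-1)! × 2! = 362880 × 2 = 725760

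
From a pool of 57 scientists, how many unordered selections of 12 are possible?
C(57,12) = 57!/(12!×45!) = 707285522580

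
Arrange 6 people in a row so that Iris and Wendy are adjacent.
Treat as block: (6-1)! × 2! = 120 × 2 = 240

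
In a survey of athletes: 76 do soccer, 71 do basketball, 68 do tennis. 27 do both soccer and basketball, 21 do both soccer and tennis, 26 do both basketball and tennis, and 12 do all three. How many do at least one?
|A∪B∪C| = 76+71+68-27-21-26+12 = 153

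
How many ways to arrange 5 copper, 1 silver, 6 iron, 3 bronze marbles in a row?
15! / (5! × 1! × 6! × 3!) = 2522520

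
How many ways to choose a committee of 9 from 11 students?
C(11,9) = 11!/(9!×2!) = 55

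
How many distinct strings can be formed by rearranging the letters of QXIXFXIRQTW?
11! / (1! × 1! × 1! × 2! × 2! × 3! × 1!) = 1663200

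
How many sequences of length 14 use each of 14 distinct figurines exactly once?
14! = 87178291200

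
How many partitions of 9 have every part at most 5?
Let r_j(i) = number of partitions of i into parts ≤ j, for i = 0..9. r_1(i) = 1 for all i; r_j(i) = r_{j-1}(i) + r_j(i-j). Rows j = 2..5: ≤2: 1 1 2 2 3 3 4 4 5 5; ≤3: 1 1 2 3 4 5 7 8 10 12; ≤4: 1 1 2 3 5 6 9 11 15 18; ≤5: 1 1 2 3 5 7 10 13 18 23. r_5(9) = 23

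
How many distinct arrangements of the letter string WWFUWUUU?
8! / (3! × 4! × 1!) = 280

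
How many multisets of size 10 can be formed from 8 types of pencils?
C(10+8-1, 8-1) = C(17, 7) = 19448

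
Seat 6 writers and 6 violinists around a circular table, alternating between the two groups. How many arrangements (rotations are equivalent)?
Fix one of the writers: (6-1)! ways for the remaining writers, × 6! ways for the violinists = 120 × 720 = 86400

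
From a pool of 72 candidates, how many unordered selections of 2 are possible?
C(72,2) = 72!/(2!×70!) = 2556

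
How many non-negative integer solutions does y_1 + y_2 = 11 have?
C(11+2-1, 2-1) = C(12, 1) = 12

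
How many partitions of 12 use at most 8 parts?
By conjugation, equals partitions of 12 into parts ≤ 8. Let r_j(i) = number of partitions of i into parts ≤ j, for i = 0..12. r_1(i) = 1 for all i; r_j(i) = r_{j-1}(i) + r_j(i-j). Rows j = 2..8: ≤2: 1 1 2 2 3 3 4 4 5 5 6 6 7; ≤3: 1 1 2 3 4 5 7 8 10 12 14 16 19; ≤4: 1 1 2 3 5 6 9 11 15 18 23 27 34; ≤5: 1 1 2 3 5 7 10 13 18 23 30 37 47; ≤6: 1 1 2 3 5 7 11 14 20 26 35 44 58; ≤7: 1 1 2 3 5 7 11 15 21 28 38 49 65; ≤8: 1 1 2 3 5 7 11 15 22 29 40 52 70. r_8(12) = 70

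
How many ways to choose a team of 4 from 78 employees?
C(78,4) = 78!/(4!×74!) = 1426425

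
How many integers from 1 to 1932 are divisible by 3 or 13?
⌊1932/3⌋ + ⌊1932/13⌋ - ⌊1932/39⌋ = 644 + 148 - 49 = 743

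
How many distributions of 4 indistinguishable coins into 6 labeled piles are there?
C(4+6-1, 6-1) = C(9, 5) = 126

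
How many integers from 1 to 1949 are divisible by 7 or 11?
⌊1949/7⌋ + ⌊1949/11⌋ - ⌊1949/77⌋ = 278 + 177 - 25 = 430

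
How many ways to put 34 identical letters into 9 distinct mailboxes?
C(34+9-1, 9-1) = C(42, 8) = 118030185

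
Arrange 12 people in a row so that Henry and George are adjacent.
Treat as block: (12-1)! × 2! = 39916800 × 2 = 79833600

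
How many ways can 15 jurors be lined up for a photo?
15! = 1307674368000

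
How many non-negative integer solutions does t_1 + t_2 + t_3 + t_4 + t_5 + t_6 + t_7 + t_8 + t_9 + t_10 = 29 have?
C(29+10-1, 10-1) = C(38, 9) = 163011640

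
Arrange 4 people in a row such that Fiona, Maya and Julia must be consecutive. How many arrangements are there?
Treat the 3 as one block: (4-3+1)! × 3! = 2 × 6 = 12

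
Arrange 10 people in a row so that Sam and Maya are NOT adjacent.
Total - adjacent = 10! - (10-1)!×2 = 3628800 - 725760 = 2903040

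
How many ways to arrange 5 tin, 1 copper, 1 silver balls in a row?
7! / (5! × 1! × 1!) = 42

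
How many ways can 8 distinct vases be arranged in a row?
8! = 40320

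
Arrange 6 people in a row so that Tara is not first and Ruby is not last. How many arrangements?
By inclusion-exclusion: 6! - 2×(6-1)! + (6-2)! = 720 - 240 + 24 = 504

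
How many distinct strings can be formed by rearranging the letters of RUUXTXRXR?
9! / (3! × 2! × 1! × 3!) = 5040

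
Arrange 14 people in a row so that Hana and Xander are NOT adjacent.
Total - adjacent = 14! - (14-1)!×2 = 87178291200 - 12454041600 = 74724249600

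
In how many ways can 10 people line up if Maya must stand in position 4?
Fix one position: (10-1)! = 362880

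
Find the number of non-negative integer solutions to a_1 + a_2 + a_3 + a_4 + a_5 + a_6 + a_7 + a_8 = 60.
C(60+8-1, 8-1) = C(67, 7) = 869648208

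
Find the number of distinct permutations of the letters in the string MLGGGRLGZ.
9! / (1! × 4! × 1! × 2! × 1!) = 7560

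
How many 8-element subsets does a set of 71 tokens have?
C(71,8) = 71!/(8!×63!) = 10639125640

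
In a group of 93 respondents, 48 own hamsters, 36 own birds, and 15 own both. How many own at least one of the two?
|A∪B| = |A| + |B| - |A∩B| = 48 + 36 - 15 = 69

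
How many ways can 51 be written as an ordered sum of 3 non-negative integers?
C(51+3-1, 3-1) = C(53, 2) = 1378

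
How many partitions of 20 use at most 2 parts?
By conjugation, equals partitions of 20 into parts ≤ 2. Let r_j(i) = number of partitions of i into parts ≤ j, for i = 0..20. r_1(i) = 1 for all i; r_j(i) = r_{j-1}(i) + r_j(i-j). Rows j = 2..2: ≤2: 1 1 2 2 3 3 4 4 5 5 6 6 7 7 8 8 9 9 10 10 11. r_2(20) = 11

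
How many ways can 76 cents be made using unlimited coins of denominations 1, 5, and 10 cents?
Coefficient of x^76 in 1/(1-x^1) · 1/(1-x^5) · 1/(1-x^10). Case on j = number of 10-cent coins (j = 0..7); remainder r = 76 - 10j is made from {1,5} in ⌊r/5⌋+1 ways. r = 76, 66, 56, 46, 36, 26, 16, 6 → 16 + 14 + 12 + 10 + 8 + 6 + 4 + 2 = 72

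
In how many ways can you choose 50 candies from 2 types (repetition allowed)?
C(50+2-1, 2-1) = C(51, 1) = 51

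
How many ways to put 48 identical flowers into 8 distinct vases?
C(48+8-1, 8-1) = C(55, 7) = 202927725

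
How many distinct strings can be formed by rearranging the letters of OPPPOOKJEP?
10! / (1! × 3! × 4! × 1! × 1!) = 25200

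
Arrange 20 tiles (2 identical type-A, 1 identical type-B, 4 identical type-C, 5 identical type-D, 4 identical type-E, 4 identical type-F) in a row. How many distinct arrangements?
20! / (2! × 1! × 4! × 5! × 4! × 4!) = 733296564000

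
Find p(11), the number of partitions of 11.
Pentagonal recurrence p(n) = p(n-1) + p(n-2) - p(n-5) - p(n-7) + p(n-12) + p(n-15) - ... gives p(0..10) = 1, 1, 2, 3, 5, 7, 11, 15, 22, 30, 42. p(11) = p(10) + p(9) - p(6) - p(4) = 42 + 30 - 11 - 5 = 56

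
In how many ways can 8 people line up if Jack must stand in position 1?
Fix one position: (8-1)! = 5040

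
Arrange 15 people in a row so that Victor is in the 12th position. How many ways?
Fix one position: (15-1)! = 87178291200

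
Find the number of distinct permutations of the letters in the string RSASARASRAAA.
12! / (3! × 3! × 6!) = 18480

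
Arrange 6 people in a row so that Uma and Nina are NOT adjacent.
Total - adjacent = 6! - (6-1)!×2 = 720 - 240 = 480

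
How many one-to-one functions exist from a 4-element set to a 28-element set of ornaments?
P(28,4) = 28!/(28-4)! = 491400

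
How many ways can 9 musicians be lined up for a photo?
9! = 362880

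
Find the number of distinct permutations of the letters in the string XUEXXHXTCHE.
11! / (1! × 1! × 4! × 2! × 2! × 1!) = 415800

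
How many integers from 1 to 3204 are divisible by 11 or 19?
⌊3204/11⌋ + ⌊3204/19⌋ - ⌊3204/209⌋ = 291 + 168 - 15 = 444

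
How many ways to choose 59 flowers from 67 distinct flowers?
C(67,59) = 67!/(59!×8!) = 6522361560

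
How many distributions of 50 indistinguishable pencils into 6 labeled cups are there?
C(50+6-1, 6-1) = C(55, 5) = 3478761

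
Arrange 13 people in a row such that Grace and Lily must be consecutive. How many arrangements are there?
Treat the 2 as one block: (13-2+1)! × 2! = 479001600 × 2 = 958003200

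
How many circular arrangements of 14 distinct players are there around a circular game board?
Circular: fix one position, arrange the rest. (14-1)! = 6227020800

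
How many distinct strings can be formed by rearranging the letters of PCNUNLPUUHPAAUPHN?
17! / (1! × 3! × 2! × 2! × 4! × 4! × 1!) = 25729704000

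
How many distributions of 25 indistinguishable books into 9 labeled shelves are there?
C(25+9-1, 9-1) = C(33, 8) = 13884156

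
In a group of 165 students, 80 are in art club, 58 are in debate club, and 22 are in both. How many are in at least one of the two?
|A∪B| = |A| + |B| - |A∩B| = 80 + 58 - 22 = 116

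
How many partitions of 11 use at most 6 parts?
By conjugation, equals partitions of 11 into parts ≤ 6. Let r_j(i) = number of partitions of i into parts ≤ j, for i = 0..11. r_1(i) = 1 for all i; r_j(i) = r_{j-1}(i) + r_j(i-j). Rows j = 2..6: ≤2: 1 1 2 2 3 3 4 4 5 5 6 6; ≤3: 1 1 2 3 4 5 7 8 10 12 14 16; ≤4: 1 1 2 3 5 6 9 11 15 18 23 27; ≤5: 1 1 2 3 5 7 10 13 18 23 30 37; ≤6: 1 1 2 3 5 7 11 14 20 26 35 44. r_6(11) = 44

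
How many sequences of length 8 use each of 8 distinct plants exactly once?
8! = 40320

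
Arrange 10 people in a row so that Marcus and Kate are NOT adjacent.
Total - adjacent = 10! - (10-1)!×2 = 3628800 - 725760 = 2903040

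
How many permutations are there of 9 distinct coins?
9! = 362880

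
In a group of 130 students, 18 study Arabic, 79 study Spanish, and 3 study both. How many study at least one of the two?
|A∪B| = |A| + |B| - |A∩B| = 18 + 79 - 3 = 94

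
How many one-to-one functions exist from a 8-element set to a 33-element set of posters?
P(33,8) = 33!/(33-8)! = 559809169920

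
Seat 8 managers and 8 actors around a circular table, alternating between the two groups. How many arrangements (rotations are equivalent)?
Fix one of the managers: (8-1)! ways for the remaining managers, × 8! ways for the actors = 5040 × 40320 = 203212800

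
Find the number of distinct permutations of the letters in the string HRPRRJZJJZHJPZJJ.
16! / (3! × 3! × 2! × 6! × 2!) = 201801600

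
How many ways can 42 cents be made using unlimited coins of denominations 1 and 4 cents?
Coefficient of x^42 in 1/(1-x^1) · 1/(1-x^4). Use j coins of 4 for j = 0..⌊42/4⌋ = 10, the rest in 1s: 10 + 1 = 11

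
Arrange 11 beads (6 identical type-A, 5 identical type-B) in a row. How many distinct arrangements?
11! / (6! × 5!) = 462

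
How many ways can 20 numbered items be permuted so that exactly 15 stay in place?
Choose the 15 fixed points C(20,15) = 15504, derange the rest: !5 = Σ_{j=0}^{5} (-1)^j·5!/j! = 120 - 120 + 60 - 20 + 5 - 1 = 44. Product = 15504 × 44 = 682176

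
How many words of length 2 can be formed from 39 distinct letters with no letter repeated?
P(39,2) = 39!/(39-2)! = 1482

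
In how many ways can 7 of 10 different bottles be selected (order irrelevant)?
C(10,7) = 10!/(7!×3!) = 120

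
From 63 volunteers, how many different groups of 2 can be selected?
C(63,2) = 63!/(2!×61!) = 1953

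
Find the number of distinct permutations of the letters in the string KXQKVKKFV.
9! / (1! × 4! × 2! × 1! × 1!) = 7560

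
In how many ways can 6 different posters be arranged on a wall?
6! = 720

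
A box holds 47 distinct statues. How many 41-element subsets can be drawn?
C(47,41) = 47!/(41!×6!) = 10737573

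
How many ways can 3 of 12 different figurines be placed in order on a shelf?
P(12,3) = 12!/(12-3)! = 1320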